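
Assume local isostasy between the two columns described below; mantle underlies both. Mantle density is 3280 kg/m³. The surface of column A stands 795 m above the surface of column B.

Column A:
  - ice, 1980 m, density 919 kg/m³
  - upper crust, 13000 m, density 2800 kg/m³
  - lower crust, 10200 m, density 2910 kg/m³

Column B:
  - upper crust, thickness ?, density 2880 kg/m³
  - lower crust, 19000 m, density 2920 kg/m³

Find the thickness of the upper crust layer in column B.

Take the compensation level at the base of the deeper column (depth z_c below the surface of column A) and equate Σ ρ_i t_i down to z_c; mantle fills any gap and the z_c terms cancel.
Column A: 1980×919 + 13000×2800 + 10200×2910 + (z_c − 25180)×3280
Column B: 795×0 + x×2880 + 19000×2920 + (z_c − 795 − 19000 − x)×3280
The z_c×3280 term appears on both sides and cancels. Collect the known terms of each column as K = Σ(ρt)_known − 3280 × (depth of known layers): K_A = 67901620 − 3280×25180 = −14688780; K_B = 55480000 − 3280×(795 + 19000) = −9447600.
Balance: K_A = K_B − x×(3280 − 2880), so x = (K_B − K_A)/(3280 − 2880) = 5241180/400 = 13100 m.

13100 m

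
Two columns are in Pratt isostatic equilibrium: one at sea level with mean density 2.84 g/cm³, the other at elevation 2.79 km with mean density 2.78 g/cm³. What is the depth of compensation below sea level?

ρ_ref D = ρ (D + h) → D (ρ_ref − ρ) = ρ h.
D = ρ h/(ρ_ref − ρ) = 2.78 × 2.79 km/(2.84 − 2.78) = 129 km.

129 km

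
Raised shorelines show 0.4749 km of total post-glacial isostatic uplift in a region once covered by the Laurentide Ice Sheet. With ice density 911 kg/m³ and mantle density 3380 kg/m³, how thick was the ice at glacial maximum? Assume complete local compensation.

1.76 km

u = t ρ_ice/ρ_m → t = u ρ_m/ρ_ice = 0.4749 km × 3380/911 = 1.76 km.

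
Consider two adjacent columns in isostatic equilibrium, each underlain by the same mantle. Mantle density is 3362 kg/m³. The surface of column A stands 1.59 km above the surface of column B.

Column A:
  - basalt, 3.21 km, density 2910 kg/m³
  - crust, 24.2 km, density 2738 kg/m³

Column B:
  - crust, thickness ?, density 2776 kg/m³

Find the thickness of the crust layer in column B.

19.1 km

Take the compensation level at the base of the deeper column (depth z_c below the surface of column A) and equate Σ ρ_i t_i down to z_c; mantle fills any gap and the z_c terms cancel.
Column A: 3.21×2910 + 24.2×2738 + (z_c − 27.41)×3362
Column B: 1.59×0 + x×2776 + (z_c − 1.59 − 0 − x)×3362
The z_c×3362 term appears on both sides and cancels. Collect the known terms of each column as K = Σ(ρt)_known − 3362 × (depth of known layers): K_A = 75600.7 − 3362×27.41 = −16551.72; K_B = 0 − 3362×(1.59 + 0) = −5345.58.
Balance: K_A = K_B − x×(3362 − 2776), so x = (K_B − K_A)/(3362 − 2776) = 11206.1/586 = 19.1 km.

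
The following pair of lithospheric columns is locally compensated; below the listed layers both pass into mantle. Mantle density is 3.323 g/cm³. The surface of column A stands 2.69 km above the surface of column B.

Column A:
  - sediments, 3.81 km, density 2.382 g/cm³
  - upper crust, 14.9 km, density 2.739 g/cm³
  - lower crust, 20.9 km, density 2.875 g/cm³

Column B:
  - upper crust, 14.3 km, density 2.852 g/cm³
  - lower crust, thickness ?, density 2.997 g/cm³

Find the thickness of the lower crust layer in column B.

18.3 km

Take the compensation level at the base of the deeper column (depth z_c below the surface of column A) and equate Σ ρ_i t_i down to z_c; mantle fills any gap and the z_c terms cancel.
Column A: 3.81×2.382 + 14.9×2.739 + 20.9×2.875 + (z_c − 39.61)×3.323
Column B: 2.69×0 + 14.3×2.852 + x×2.997 + (z_c − 2.69 − 14.3 − x)×3.323
The z_c×3.323 term appears on both sides and cancels. Collect the known terms of each column as K = Σ(ρt)_known − 3.323 × (depth of known layers): K_A = 109.97402 − 3.323×39.61 = −21.65001; K_B = 40.7836 − 3.323×(2.69 + 14.3) = −15.67417.
Balance: K_A = K_B − x×(3.323 − 2.997), so x = (K_B − K_A)/(3.323 − 2.997) = 5.97584/0.326 = 18.3 km.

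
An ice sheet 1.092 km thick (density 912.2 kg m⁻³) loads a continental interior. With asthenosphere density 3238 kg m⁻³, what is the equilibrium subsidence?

0.308 km

Equating mass per unit area of the two columns: the ice load ρ_ice t is balanced by mantle displaced below, ρ_m s.
s = t ρ_ice / ρ_m = 1.092 km × 912.2/3238 = 0.308 km.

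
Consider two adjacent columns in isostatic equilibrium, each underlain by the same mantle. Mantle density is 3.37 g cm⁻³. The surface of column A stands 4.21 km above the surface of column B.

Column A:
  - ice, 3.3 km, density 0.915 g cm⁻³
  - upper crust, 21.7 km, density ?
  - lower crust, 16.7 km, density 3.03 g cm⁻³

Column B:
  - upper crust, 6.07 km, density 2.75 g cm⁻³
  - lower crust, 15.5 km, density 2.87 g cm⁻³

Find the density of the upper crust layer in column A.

Take the compensation level at the base of the deeper column (depth z_c below the surface of column A) and equate Σ ρ_i t_i down to z_c; mantle fills any gap and the z_c terms cancel.
Column A: 3.3×0.915 + 21.7×ρ + 16.7×3.03 + (z_c − 41.7)×3.37
Column B: 4.21×0 + 6.07×2.75 + 15.5×2.87 + (z_c − 4.21 − 21.57)×3.37
The z_c×3.37 term appears on both sides and cancels. Collect the known terms of each column as K = Σ(ρt)_known − 3.37 × (depth of known layers): K_A = 53.6205 − 3.37×41.7 = −86.9085; K_B = 61.1775 − 3.37×(4.21 + 21.57) = −25.7011.
Balance: K_A + 21.7×ρ = K_B, so ρ = (K_B − K_A)/21.7 = 61.2074/21.7 = 2.82 g cm⁻³.

2.82 g cm⁻³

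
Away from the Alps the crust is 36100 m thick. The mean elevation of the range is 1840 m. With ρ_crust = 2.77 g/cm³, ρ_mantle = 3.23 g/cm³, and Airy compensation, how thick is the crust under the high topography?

49000 m

Root depth r = h ρ_c / (ρ_m − ρ_c) = 1840 m × 2.77 / 0.46 = 11080 m.
Total thickness = T + h + r = 36100 m + 1840 m + 11080 m = 49000 m.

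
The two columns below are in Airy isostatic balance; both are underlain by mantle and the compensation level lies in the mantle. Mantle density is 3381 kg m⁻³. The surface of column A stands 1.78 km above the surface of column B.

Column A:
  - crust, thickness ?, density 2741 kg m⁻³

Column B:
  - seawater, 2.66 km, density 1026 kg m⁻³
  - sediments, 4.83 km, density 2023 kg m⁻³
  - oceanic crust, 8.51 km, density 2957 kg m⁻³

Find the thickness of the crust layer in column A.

35.1 km

Take the compensation level at the base of the deeper column (depth z_c below the surface of column A) and equate Σ ρ_i t_i down to z_c; mantle fills any gap and the z_c terms cancel.
Column A: x×2741 + (z_c − 0 − x)×3381
Column B: 1.78×0 + 2.66×1026 + 4.83×2023 + 8.51×2957 + (z_c − 1.78 − 16)×3381
The z_c×3381 term appears on both sides and cancels. Collect the known terms of each column as K = Σ(ρt)_known − 3381 × (depth of known layers): K_A = 0 − 3381×0 = 0; K_B = 37664.32 − 3381×(1.78 + 16) = −22449.86.
Balance: K_A − x×(3381 − 2741) = K_B, so x = (K_A − K_B)/(3381 − 2741) = 22449.9/640 = 35.1 km.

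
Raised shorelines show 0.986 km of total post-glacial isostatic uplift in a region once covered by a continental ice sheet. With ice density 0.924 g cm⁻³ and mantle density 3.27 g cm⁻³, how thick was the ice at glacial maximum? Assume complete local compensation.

u = t ρ_ice/ρ_m → t = u ρ_m/ρ_ice = 0.986 km × 3.27/0.924 = 3.49 km.

3.49 km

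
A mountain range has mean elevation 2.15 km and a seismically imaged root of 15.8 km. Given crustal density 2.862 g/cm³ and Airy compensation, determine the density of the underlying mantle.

3.25 g/cm³

Airy balance: ρ_c h = (ρ_m − ρ_c) r → ρ_m = ρ_c (1 + h/r).
ρ_m = 2.862 × (1 + 2.15 km/15.8 km) = 3.25 g/cm³.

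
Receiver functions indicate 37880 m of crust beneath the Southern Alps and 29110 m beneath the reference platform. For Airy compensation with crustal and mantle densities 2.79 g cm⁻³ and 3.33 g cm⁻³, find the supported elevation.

1420 m

Excess crust Δ = 37880 m − 29110 m = 8770 m, split between elevation h and root r with h + r = Δ.
Airy balance ρ_c h = (ρ_m − ρ_c) r gives r = h ρ_c/(ρ_m − ρ_c), so h (1 + ρ_c/(ρ_m − ρ_c)) = Δ, i.e. h = Δ (ρ_m − ρ_c)/ρ_m.
h = 8770 m × 0.54/3.33 = 1420 m.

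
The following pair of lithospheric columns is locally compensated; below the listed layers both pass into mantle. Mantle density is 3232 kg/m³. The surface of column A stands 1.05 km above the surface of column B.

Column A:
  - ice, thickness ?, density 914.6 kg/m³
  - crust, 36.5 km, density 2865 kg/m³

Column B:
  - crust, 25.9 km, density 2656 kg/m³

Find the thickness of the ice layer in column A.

2.12 km

Take the compensation level at the base of the deeper column (depth z_c below the surface of column A) and equate Σ ρ_i t_i down to z_c; mantle fills any gap and the z_c terms cancel.
Column A: x×914.6 + 36.5×2865 + (z_c − 36.5 − x)×3232
Column B: 1.05×0 + 25.9×2656 + (z_c − 1.05 − 25.9)×3232
The z_c×3232 term appears on both sides and cancels. Collect the known terms of each column as K = Σ(ρt)_known − 3232 × (depth of known layers): K_A = 104572.5 − 3232×36.5 = −13395.5; K_B = 68790.4 − 3232×(1.05 + 25.9) = −18312.
Balance: K_A − x×(3232 − 914.6) = K_B, so x = (K_A − K_B)/(3232 − 914.6) = 4916.5/2317.4 = 2.12 km.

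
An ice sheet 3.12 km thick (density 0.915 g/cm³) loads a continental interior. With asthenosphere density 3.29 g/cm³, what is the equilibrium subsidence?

0.868 km

Isostatic balance requires: the ice load ρ_ice t is balanced by mantle displaced below, ρ_m s.
s = t ρ_ice / ρ_m = 3.12 km × 0.915/3.29 = 0.868 km.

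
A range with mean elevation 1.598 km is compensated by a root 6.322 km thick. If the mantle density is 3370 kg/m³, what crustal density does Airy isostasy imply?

ρ_c h = (ρ_m − ρ_c) r → ρ_c (h + r) = ρ_m r → ρ_c = ρ_m r / (h + r).
ρ_c = 3370 × 6.322 km / (1.598 km + 6.322 km) = 2690 kg/m³.

2690 kg/m³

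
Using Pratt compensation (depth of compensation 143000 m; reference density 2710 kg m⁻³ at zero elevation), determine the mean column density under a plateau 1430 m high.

Pratt balance: ρ_ref D = ρ (D + h).
ρ = ρ_ref D/(D + h) = 2710 × 143000 m/(143000 m + 1430 m) = 2680 kg m⁻³.

2680 kg m⁻³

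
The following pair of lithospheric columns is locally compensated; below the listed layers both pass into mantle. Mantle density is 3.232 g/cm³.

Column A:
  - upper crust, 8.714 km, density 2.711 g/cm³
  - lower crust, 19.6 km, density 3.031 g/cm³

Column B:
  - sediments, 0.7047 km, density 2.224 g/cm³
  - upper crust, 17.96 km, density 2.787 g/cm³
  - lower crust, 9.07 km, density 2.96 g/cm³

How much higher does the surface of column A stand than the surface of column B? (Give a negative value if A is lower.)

−0.832 km

For any compensation level in the mantle, the mantle terms cancel and isostasy reduces to e = (Σt_A − Σt_B) − (Σ(ρt)_A − Σ(ρt)_B) / ρ_m.
Σt_A = 28.314 km; Σt_B = 27.7347 km; Σ(ρt)_A = 83.031254; Σ(ρt)_B = 78.4689728 (in km·g/cm³).
e = (28.314 − 27.7347) − (83.031254 − 78.4689728) / 3.232 = −0.832 km.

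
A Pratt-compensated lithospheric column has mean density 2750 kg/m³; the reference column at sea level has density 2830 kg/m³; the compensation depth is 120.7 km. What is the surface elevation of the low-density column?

ρ_ref D = ρ (D + h) → h = D (ρ_ref − ρ)/ρ.
h = 120.7 km × (2830 − 2750)/2750 = 3.51 km.

3.51 km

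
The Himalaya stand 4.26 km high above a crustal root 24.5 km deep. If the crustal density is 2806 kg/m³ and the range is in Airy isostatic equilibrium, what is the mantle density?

3290 kg/m³

Airy balance: ρ_c h = (ρ_m − ρ_c) r → ρ_m = ρ_c (1 + h/r).
ρ_m = 2806 × (1 + 4.26 km/24.5 km) = 3290 kg/m³.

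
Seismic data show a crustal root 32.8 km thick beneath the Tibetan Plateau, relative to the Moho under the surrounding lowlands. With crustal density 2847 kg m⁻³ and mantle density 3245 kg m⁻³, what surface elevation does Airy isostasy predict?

Balancing pressure at the compensation depth: ρ_c h = (ρ_m − ρ_c) r.
h = r (ρ_m − ρ_c) / ρ_c = 32.8 km × (3245 − 2847) / 2847 = 4.59 km.

4.59 km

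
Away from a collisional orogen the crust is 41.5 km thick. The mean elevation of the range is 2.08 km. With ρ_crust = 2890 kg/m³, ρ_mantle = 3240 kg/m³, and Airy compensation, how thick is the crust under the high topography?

60.8 km

Root depth r = h ρ_c / (ρ_m − ρ_c) = 2.08 km × 2890 / 350 = 17.17 km.
Total thickness = T + h + r = 41.5 km + 2.08 km + 17.17 km = 60.8 km.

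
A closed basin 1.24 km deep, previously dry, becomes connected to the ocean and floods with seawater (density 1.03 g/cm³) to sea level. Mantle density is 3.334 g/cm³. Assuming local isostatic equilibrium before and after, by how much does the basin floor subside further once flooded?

0.554 km

After flooding the water column is d + s deep. Its weight must equal the weight of mantle displaced by the extra subsidence s: (d + s) ρ_w = s ρ_m.
s = d ρ_w / (ρ_m − ρ_w) = 1.24 km × 1.03/(3.334 − 1.03) = 0.554 km.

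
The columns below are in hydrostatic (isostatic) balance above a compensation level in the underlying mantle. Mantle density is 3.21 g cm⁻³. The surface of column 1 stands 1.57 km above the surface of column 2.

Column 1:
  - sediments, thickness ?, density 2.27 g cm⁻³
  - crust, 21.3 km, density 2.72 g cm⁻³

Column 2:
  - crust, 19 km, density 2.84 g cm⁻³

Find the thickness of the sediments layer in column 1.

1.74 km

Take the compensation level at the base of the deeper column (depth z_c below the surface of column 1) and equate Σ ρ_i t_i down to z_c; mantle fills any gap and the z_c terms cancel.
Column 1: x×2.27 + 21.3×2.72 + (z_c − 21.3 − x)×3.21
Column 2: 1.57×0 + 19×2.84 + (z_c − 1.57 − 19)×3.21
The z_c×3.21 term appears on both sides and cancels. Collect the known terms of each column as K = Σ(ρt)_known − 3.21 × (depth of known layers): K_1 = 57.936 − 3.21×21.3 = −10.437; K_2 = 53.96 − 3.21×(1.57 + 19) = −12.0697.
Balance: K_1 − x×(3.21 − 2.27) = K_2, so x = (K_1 − K_2)/(3.21 − 2.27) = 1.6327/0.94 = 1.74 km.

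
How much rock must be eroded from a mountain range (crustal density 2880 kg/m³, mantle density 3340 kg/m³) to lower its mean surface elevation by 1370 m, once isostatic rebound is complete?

9950 m

Net drop Δ = e − u = e − e ρ_c/ρ_m = e (ρ_m − ρ_c)/ρ_m.
e = Δ ρ_m/(ρ_m − ρ_c) = 1370 m × 3340/460 = 9950 m.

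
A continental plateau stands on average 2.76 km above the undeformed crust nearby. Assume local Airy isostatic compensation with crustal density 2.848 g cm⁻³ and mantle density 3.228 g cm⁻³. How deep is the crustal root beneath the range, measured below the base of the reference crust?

Equating mass per unit area of the two columns: the weight of the topography is balanced by the buoyancy of the root, ρ_c h = (ρ_m − ρ_c) r.
r = h · ρ_c / (ρ_m − ρ_c) = 2.76 km × 2.848 / (3.228 − 2.848) = 20.7 km.

20.7 km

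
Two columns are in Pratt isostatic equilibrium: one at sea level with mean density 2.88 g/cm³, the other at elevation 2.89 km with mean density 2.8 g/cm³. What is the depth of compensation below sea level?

101 km

ρ_ref D = ρ (D + h) → D (ρ_ref − ρ) = ρ h.
D = ρ h/(ρ_ref − ρ) = 2.8 × 2.89 km/(2.88 − 2.8) = 101 km.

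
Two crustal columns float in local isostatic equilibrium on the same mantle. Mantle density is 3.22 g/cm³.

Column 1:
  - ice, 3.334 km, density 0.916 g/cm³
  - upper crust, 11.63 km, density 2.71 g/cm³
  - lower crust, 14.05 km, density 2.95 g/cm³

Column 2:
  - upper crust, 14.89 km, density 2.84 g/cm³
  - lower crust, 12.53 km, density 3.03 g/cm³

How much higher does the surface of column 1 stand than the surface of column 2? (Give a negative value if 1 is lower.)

For any compensation level in the mantle, the mantle terms cancel and isostasy reduces to e = (Σt_1 − Σt_2) − (Σ(ρt)_1 − Σ(ρt)_2) / ρ_m.
Σt_1 = 29.014 km; Σt_2 = 27.42 km; Σ(ρt)_1 = 76.018744; Σ(ρt)_2 = 80.2535 (in km·g/cm³).
e = (29.014 − 27.42) − (76.018744 − 80.2535) / 3.22 = 2.91 km.

2.91 km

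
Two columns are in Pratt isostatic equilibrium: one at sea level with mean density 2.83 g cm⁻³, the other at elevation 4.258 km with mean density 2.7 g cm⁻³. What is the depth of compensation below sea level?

88.4 km

ρ_ref D = ρ (D + h) → D (ρ_ref − ρ) = ρ h.
D = ρ h/(ρ_ref − ρ) = 2.7 × 4.258 km/(2.83 − 2.7) = 88.4 km.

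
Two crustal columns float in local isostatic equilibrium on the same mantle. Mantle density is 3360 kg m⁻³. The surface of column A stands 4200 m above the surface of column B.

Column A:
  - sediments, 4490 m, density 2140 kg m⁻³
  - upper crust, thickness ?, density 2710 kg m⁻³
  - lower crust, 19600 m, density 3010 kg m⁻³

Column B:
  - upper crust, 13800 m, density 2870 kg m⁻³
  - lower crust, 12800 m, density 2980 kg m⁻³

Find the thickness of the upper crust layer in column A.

Take the compensation level at the base of the deeper column (depth z_c below the surface of column A) and equate Σ ρ_i t_i down to z_c; mantle fills any gap and the z_c terms cancel.
Column A: 4490×2140 + x×2710 + 19600×3010 + (z_c − 24090 − x)×3360
Column B: 4200×0 + 13800×2870 + 12800×2980 + (z_c − 4200 − 26600)×3360
The z_c×3360 term appears on both sides and cancels. Collect the known terms of each column as K = Σ(ρt)_known − 3360 × (depth of known layers): K_A = 68604600 − 3360×24090 = −12337800; K_B = 77750000 − 3360×(4200 + 26600) = −25738000.
Balance: K_A − x×(3360 − 2710) = K_B, so x = (K_A − K_B)/(3360 − 2710) = 13400200/650 = 20600 m.

20600 m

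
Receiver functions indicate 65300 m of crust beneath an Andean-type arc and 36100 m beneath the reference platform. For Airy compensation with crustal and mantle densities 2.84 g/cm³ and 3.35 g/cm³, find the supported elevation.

Excess crust Δ = 65300 m − 36100 m = 29200 m, split between elevation h and root r with h + r = Δ.
Airy balance ρ_c h = (ρ_m − ρ_c) r gives r = h ρ_c/(ρ_m − ρ_c), so h (1 + ρ_c/(ρ_m − ρ_c)) = Δ, i.e. h = Δ (ρ_m − ρ_c)/ρ_m.
h = 29200 m × 0.51/3.35 = 4450 m.

4450 m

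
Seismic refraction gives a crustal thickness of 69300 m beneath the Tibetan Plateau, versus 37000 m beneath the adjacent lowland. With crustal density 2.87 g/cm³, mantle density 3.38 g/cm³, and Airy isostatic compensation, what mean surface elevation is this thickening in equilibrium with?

4870 m

Excess crust Δ = 69300 m − 37000 m = 32300 m, split between elevation h and root r with h + r = Δ.
Airy balance ρ_c h = (ρ_m − ρ_c) r gives r = h ρ_c/(ρ_m − ρ_c), so h (1 + ρ_c/(ρ_m − ρ_c)) = Δ, i.e. h = Δ (ρ_m − ρ_c)/ρ_m.
h = 32300 m × 0.51/3.38 = 4870 m.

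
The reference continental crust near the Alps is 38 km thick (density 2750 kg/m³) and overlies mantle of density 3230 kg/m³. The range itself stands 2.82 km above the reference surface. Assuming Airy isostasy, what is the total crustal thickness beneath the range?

Root depth r = h ρ_c / (ρ_m − ρ_c) = 2.82 km × 2750 / 480 = 16.16 km.
Total thickness = T + h + r = 38 km + 2.82 km + 16.16 km = 57 km.

57 km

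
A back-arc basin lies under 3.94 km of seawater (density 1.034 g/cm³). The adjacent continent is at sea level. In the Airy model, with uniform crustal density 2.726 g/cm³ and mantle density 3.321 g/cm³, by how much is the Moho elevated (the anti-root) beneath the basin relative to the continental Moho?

11.2 km

Balancing pressure at the compensation depth: replacing crust with seawater at the top is compensated by replacing crust with mantle at the base: d (ρ_c − ρ_w) = a (ρ_m − ρ_c).
a = d (ρ_c − ρ_w)/(ρ_m − ρ_c) = 3.94 km × 1.692/0.595 = 11.2 km.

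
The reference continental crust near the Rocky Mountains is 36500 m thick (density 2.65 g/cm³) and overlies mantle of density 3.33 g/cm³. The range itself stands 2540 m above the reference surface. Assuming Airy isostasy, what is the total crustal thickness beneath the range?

Root depth r = h ρ_c / (ρ_m − ρ_c) = 2540 m × 2.65 / 0.68 = 9899 m.
Total thickness = T + h + r = 36500 m + 2540 m + 9899 m = 48900 m.

48900 m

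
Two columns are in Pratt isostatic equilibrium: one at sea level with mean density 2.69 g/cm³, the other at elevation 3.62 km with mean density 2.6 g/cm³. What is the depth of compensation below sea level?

105 km

ρ_ref D = ρ (D + h) → D (ρ_ref − ρ) = ρ h.
D = ρ h/(ρ_ref − ρ) = 2.6 × 3.62 km/(2.69 − 2.6) = 105 km.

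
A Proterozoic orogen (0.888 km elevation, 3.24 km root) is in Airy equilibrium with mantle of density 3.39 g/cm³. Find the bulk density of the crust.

2.66 g/cm³

ρ_c h = (ρ_m − ρ_c) r → ρ_c (h + r) = ρ_m r → ρ_c = ρ_m r / (h + r).
ρ_c = 3.39 × 3.24 km / (0.888 km + 3.24 km) = 2.66 g/cm³.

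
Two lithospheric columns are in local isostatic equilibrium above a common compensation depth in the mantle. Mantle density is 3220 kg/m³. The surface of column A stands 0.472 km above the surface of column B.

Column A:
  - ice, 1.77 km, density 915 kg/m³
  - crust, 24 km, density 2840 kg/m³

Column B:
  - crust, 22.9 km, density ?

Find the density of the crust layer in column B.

2710 kg/m³

Take the compensation level at the base of the deeper column (depth z_c below the surface of column A) and equate Σ ρ_i t_i down to z_c; mantle fills any gap and the z_c terms cancel.
Column A: 1.77×915 + 24×2840 + (z_c − 25.77)×3220
Column B: 0.472×0 + 22.9×ρ + (z_c − 0.472 − 22.9)×3220
The z_c×3220 term appears on both sides and cancels. Collect the known terms of each column as K = Σ(ρt)_known − 3220 × (depth of known layers): K_A = 69779.55 − 3220×25.77 = −13199.85; K_B = 0 − 3220×(0.472 + 22.9) = −75257.84.
Balance: K_A = K_B + 22.9×ρ, so ρ = (K_A − K_B)/22.9 = 62058/22.9 = 2710 kg/m³.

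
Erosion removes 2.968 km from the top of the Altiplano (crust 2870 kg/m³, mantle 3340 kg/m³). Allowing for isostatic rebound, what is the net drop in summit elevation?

Rebound u = e ρ_c/ρ_m = 2.968 km × 2870/3340 = 2.55 km.
Net surface drop = e − u = 2.968 km − 2.55 km = e (ρ_m − ρ_c)/ρ_m = 0.418 km.

0.418 km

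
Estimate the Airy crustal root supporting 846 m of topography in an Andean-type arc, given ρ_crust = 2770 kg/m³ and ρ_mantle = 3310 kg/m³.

Isostatic balance requires: the weight of the topography is balanced by the buoyancy of the root, ρ_c h = (ρ_m − ρ_c) r.
r = h · ρ_c / (ρ_m − ρ_c) = 846 m × 2770 / (3310 − 2770) = 4340 m.

4340 m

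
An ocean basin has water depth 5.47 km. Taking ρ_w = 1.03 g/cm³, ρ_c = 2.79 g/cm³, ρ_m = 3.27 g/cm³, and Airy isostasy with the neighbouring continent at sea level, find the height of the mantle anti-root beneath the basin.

Isostatic balance requires: replacing crust with seawater at the top is compensated by replacing crust with mantle at the base: d (ρ_c − ρ_w) = a (ρ_m − ρ_c).
a = d (ρ_c − ρ_w)/(ρ_m − ρ_c) = 5.47 km × 1.76/0.48 = 20.1 km.

20.1 km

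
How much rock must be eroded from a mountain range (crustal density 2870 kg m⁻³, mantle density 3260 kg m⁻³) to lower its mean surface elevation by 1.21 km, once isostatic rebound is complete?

Net drop Δ = e − u = e − e ρ_c/ρ_m = e (ρ_m − ρ_c)/ρ_m.
e = Δ ρ_m/(ρ_m − ρ_c) = 1.21 km × 3260/390 = 10.1 km.

10.1 km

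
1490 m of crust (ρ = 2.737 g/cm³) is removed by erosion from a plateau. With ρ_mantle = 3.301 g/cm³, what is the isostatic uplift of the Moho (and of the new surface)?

Unloading: uplift u = e ρ_c/ρ_m = 1490 m × 2.737/3.301 = 1240 m.

1240 m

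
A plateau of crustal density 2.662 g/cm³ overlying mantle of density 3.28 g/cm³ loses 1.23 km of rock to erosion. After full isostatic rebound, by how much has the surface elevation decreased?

Rebound u = e ρ_c/ρ_m = 1.23 km × 2.662/3.28 = 0.9982 km.
Net surface drop = e − u = 1.23 km − 0.9982 km = e (ρ_m − ρ_c)/ρ_m = 0.232 km.

0.232 km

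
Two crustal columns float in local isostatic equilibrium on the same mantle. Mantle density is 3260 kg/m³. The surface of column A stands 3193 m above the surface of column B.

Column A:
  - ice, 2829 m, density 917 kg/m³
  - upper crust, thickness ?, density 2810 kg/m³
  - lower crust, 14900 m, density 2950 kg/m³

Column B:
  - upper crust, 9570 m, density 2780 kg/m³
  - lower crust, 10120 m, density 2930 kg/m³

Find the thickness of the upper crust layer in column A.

Take the compensation level at the base of the deeper column (depth z_c below the surface of column A) and equate Σ ρ_i t_i down to z_c; mantle fills any gap and the z_c terms cancel.
Column A: 2829×917 + x×2810 + 14900×2950 + (z_c − 17729 − x)×3260
Column B: 3193×0 + 9570×2780 + 10120×2930 + (z_c − 3193 − 19690)×3260
The z_c×3260 term appears on both sides and cancels. Collect the known terms of each column as K = Σ(ρt)_known − 3260 × (depth of known layers): K_A = 46549193 − 3260×17729 = −11247347; K_B = 56256200 − 3260×(3193 + 19690) = −18342380.
Balance: K_A − x×(3260 − 2810) = K_B, so x = (K_A − K_B)/(3260 − 2810) = 7095030/450 = 15800 m.

15800 m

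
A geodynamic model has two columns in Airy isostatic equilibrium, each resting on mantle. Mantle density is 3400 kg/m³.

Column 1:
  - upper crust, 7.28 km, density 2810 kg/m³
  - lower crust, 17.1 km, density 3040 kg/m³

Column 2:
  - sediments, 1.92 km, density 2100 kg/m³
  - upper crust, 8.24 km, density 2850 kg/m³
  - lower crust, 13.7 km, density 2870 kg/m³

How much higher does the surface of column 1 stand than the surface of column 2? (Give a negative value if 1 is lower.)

−1.13 km

For any compensation level in the mantle, the mantle terms cancel and isostasy reduces to e = (Σt_1 − Σt_2) − (Σ(ρt)_1 − Σ(ρt)_2) / ρ_m.
Σt_1 = 24.38 km; Σt_2 = 23.86 km; Σ(ρt)_1 = 72440.8; Σ(ρt)_2 = 66835 (in km·kg/m³).
e = (24.38 − 23.86) − (72440.8 − 66835) / 3400 = −1.13 km.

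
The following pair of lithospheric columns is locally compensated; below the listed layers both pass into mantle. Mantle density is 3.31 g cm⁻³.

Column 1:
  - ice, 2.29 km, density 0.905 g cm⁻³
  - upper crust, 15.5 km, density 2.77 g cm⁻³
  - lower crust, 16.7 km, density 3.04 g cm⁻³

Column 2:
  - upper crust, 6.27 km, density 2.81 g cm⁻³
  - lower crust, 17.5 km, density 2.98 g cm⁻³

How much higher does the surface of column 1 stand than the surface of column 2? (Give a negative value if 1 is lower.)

For any compensation level in the mantle, the mantle terms cancel and isostasy reduces to e = (Σt_1 − Σt_2) − (Σ(ρt)_1 − Σ(ρt)_2) / ρ_m.
Σt_1 = 34.49 km; Σt_2 = 23.77 km; Σ(ρt)_1 = 95.77545; Σ(ρt)_2 = 69.7687 (in km·g cm⁻³).
e = (34.49 − 23.77) − (95.77545 − 69.7687) / 3.31 = 2.86 km.

2.86 km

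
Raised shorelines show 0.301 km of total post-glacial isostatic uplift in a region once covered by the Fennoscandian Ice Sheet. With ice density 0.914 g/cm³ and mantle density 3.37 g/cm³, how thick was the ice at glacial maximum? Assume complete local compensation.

u = t ρ_ice/ρ_m → t = u ρ_m/ρ_ice = 0.301 km × 3.37/0.914 = 1.11 km.

1.11 km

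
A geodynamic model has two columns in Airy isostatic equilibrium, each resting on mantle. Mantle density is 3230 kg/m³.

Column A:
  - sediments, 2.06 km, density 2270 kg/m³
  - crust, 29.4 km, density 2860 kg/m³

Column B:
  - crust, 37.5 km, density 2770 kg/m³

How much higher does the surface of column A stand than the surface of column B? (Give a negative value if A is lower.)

For any compensation level in the mantle, the mantle terms cancel and isostasy reduces to e = (Σt_A − Σt_B) − (Σ(ρt)_A − Σ(ρt)_B) / ρ_m.
Σt_A = 31.46 km; Σt_B = 37.5 km; Σ(ρt)_A = 88760.2; Σ(ρt)_B = 103875 (in km·kg/m³).
e = (31.46 − 37.5) − (88760.2 − 103875) / 3230 = −1.36 km.

−1.36 km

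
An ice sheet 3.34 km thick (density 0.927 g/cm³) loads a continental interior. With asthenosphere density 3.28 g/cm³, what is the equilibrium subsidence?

By Archimedes' principle applied to the lithosphere: the ice load ρ_ice t is balanced by mantle displaced below, ρ_m s.
s = t ρ_ice / ρ_m = 3.34 km × 0.927/3.28 = 0.944 km.

0.944 km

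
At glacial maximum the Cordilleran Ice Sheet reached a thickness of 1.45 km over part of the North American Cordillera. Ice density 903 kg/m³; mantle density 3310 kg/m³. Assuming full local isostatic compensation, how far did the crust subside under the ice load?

0.396 km

In Airy isostatic equilibrium: the ice load ρ_ice t is balanced by mantle displaced below, ρ_m s.
s = t ρ_ice / ρ_m = 1.45 km × 903/3310 = 0.396 km.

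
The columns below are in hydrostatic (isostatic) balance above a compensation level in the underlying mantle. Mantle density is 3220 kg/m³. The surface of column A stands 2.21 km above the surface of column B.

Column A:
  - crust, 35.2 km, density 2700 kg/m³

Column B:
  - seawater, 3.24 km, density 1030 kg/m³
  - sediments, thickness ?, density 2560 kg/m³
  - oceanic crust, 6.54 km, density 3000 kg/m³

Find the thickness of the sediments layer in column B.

4.02 km

Take the compensation level at the base of the deeper column (depth z_c below the surface of column A) and equate Σ ρ_i t_i down to z_c; mantle fills any gap and the z_c terms cancel.
Column A: 35.2×2700 + (z_c − 35.2)×3220
Column B: 2.21×0 + 3.24×1030 + x×2560 + 6.54×3000 + (z_c − 2.21 − 9.78 − x)×3220
The z_c×3220 term appears on both sides and cancels. Collect the known terms of each column as K = Σ(ρt)_known − 3220 × (depth of known layers): K_A = 95040 − 3220×35.2 = −18304; K_B = 22957.2 − 3220×(2.21 + 9.78) = −15650.6.
Balance: K_A = K_B − x×(3220 − 2560), so x = (K_B − K_A)/(3220 − 2560) = 2653.4/660 = 4.02 km.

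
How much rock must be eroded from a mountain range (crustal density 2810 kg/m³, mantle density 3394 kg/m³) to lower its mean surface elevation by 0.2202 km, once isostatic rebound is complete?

Net drop Δ = e − u = e − e ρ_c/ρ_m = e (ρ_m − ρ_c)/ρ_m.
e = Δ ρ_m/(ρ_m − ρ_c) = 0.2202 km × 3394/584 = 1.28 km.

1.28 km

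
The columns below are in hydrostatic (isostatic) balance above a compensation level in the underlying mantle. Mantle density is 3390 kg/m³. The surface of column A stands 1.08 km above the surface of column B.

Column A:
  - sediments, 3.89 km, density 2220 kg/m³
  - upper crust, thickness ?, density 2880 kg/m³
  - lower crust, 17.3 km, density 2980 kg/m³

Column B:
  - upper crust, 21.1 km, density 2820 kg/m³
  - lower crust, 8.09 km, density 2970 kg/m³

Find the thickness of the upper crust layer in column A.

Take the compensation level at the base of the deeper column (depth z_c below the surface of column A) and equate Σ ρ_i t_i down to z_c; mantle fills any gap and the z_c terms cancel.
Column A: 3.89×2220 + x×2880 + 17.3×2980 + (z_c − 21.19 − x)×3390
Column B: 1.08×0 + 21.1×2820 + 8.09×2970 + (z_c − 1.08 − 29.19)×3390
The z_c×3390 term appears on both sides and cancels. Collect the known terms of each column as K = Σ(ρt)_known − 3390 × (depth of known layers): K_A = 60189.8 − 3390×21.19 = −11644.3; K_B = 83529.3 − 3390×(1.08 + 29.19) = −19086.
Balance: K_A − x×(3390 − 2880) = K_B, so x = (K_A − K_B)/(3390 − 2880) = 7441.7/510 = 14.6 km.

14.6 km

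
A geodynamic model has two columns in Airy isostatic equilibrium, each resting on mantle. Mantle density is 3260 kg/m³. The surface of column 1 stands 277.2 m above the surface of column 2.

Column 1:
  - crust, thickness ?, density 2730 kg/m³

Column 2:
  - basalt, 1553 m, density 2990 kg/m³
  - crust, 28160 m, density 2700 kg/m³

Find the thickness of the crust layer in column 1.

32300 m

Take the compensation level at the base of the deeper column (depth z_c below the surface of column 1) and equate Σ ρ_i t_i down to z_c; mantle fills any gap and the z_c terms cancel.
Column 1: x×2730 + (z_c − 0 − x)×3260
Column 2: 277.2×0 + 1553×2990 + 28160×2700 + (z_c − 277.2 − 29713)×3260
The z_c×3260 term appears on both sides and cancels. Collect the known terms of each column as K = Σ(ρt)_known − 3260 × (depth of known layers): K_1 = 0 − 3260×0 = 0; K_2 = 80675470 − 3260×(277.2 + 29713) = −17092582.
Balance: K_1 − x×(3260 − 2730) = K_2, so x = (K_1 − K_2)/(3260 − 2730) = 17092600/530 = 32300 m.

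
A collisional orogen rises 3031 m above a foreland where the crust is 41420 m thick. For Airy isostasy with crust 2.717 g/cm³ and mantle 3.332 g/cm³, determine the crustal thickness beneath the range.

57800 m

Root depth r = h ρ_c / (ρ_m − ρ_c) = 3031 m × 2.717 / 0.615 = 13390 m.
Total thickness = T + h + r = 41420 m + 3031 m + 13390 m = 57800 m.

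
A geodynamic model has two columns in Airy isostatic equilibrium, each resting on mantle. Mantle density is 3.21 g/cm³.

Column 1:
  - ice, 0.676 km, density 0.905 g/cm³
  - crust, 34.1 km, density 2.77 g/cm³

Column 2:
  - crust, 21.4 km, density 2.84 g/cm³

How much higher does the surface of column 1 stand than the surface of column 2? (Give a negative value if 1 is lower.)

For any compensation level in the mantle, the mantle terms cancel and isostasy reduces to e = (Σt_1 − Σt_2) − (Σ(ρt)_1 − Σ(ρt)_2) / ρ_m.
Σt_1 = 34.776 km; Σt_2 = 21.4 km; Σ(ρt)_1 = 95.06878; Σ(ρt)_2 = 60.776 (in km·g/cm³).
e = (34.776 − 21.4) − (95.06878 − 60.776) / 3.21 = 2.69 km.

2.69 km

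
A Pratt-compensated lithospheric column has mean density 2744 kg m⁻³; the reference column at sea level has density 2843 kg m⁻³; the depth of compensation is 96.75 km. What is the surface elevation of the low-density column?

ρ_ref D = ρ (D + h) → h = D (ρ_ref − ρ)/ρ.
h = 96.75 km × (2843 − 2744)/2744 = 3.49 km.

3.49 km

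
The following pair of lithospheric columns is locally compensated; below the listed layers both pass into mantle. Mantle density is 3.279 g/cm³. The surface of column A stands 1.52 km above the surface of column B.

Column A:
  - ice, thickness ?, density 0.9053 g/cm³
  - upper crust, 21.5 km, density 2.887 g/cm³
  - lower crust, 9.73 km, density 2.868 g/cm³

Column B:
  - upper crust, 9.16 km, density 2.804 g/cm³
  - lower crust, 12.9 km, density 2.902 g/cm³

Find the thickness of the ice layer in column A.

0.746 km

Take the compensation level at the base of the deeper column (depth z_c below the surface of column A) and equate Σ ρ_i t_i down to z_c; mantle fills any gap and the z_c terms cancel.
Column A: x×0.9053 + 21.5×2.887 + 9.73×2.868 + (z_c − 31.23 − x)×3.279
Column B: 1.52×0 + 9.16×2.804 + 12.9×2.902 + (z_c − 1.52 − 22.06)×3.279
The z_c×3.279 term appears on both sides and cancels. Collect the known terms of each column as K = Σ(ρt)_known − 3.279 × (depth of known layers): K_A = 89.97614 − 3.279×31.23 = −12.42703; K_B = 63.12044 − 3.279×(1.52 + 22.06) = −14.19838.
Balance: K_A − x×(3.279 − 0.9053) = K_B, so x = (K_A − K_B)/(3.279 − 0.9053) = 1.77135/2.3737 = 0.746 km.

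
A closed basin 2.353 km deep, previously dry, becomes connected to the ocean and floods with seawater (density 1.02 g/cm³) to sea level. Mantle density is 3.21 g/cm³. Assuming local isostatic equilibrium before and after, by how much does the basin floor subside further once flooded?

1.1 km

After flooding the water column is d + s deep. Its weight must equal the weight of mantle displaced by the extra subsidence s: (d + s) ρ_w = s ρ_m.
s = d ρ_w / (ρ_m − ρ_w) = 2.353 km × 1.02/(3.21 − 1.02) = 1.1 km.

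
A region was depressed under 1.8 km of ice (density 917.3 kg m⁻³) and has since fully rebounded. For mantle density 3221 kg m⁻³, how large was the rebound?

Removing the load lets mantle flow back in; uplift u satisfies ρ_ice t = ρ_m u.
u = t ρ_ice/ρ_m = 1.8 km × 917.3/3221 = 0.513 km.

0.513 km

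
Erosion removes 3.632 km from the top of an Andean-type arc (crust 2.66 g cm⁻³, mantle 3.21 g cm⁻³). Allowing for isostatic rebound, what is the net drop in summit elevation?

0.622 km

Rebound u = e ρ_c/ρ_m = 3.632 km × 2.66/3.21 = 3.01 km.
Net surface drop = e − u = 3.632 km − 3.01 km = e (ρ_m − ρ_c)/ρ_m = 0.622 km.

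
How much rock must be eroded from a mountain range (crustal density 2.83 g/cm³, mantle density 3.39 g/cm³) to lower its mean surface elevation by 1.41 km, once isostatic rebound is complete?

8.54 km

Net drop Δ = e − u = e − e ρ_c/ρ_m = e (ρ_m − ρ_c)/ρ_m.
e = Δ ρ_m/(ρ_m − ρ_c) = 1.41 km × 3.39/0.56 = 8.54 km.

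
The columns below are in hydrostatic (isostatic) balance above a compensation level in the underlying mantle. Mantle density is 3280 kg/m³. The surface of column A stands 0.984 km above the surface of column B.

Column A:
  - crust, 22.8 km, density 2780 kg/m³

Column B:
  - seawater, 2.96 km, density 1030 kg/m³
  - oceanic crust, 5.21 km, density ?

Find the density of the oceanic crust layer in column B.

2990 kg/m³

Take the compensation level at the base of the deeper column (depth z_c below the surface of column A) and equate Σ ρ_i t_i down to z_c; mantle fills any gap and the z_c terms cancel.
Column A: 22.8×2780 + (z_c − 22.8)×3280
Column B: 0.984×0 + 2.96×1030 + 5.21×ρ + (z_c − 0.984 − 8.17)×3280
The z_c×3280 term appears on both sides and cancels. Collect the known terms of each column as K = Σ(ρt)_known − 3280 × (depth of known layers): K_A = 63384 − 3280×22.8 = −11400; K_B = 3048.8 − 3280×(0.984 + 8.17) = −26976.32.
Balance: K_A = K_B + 5.21×ρ, so ρ = (K_A − K_B)/5.21 = 15576.3/5.21 = 2990 kg/m³.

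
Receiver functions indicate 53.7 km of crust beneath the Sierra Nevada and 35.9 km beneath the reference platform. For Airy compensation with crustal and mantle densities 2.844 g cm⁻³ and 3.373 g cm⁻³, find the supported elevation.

2.79 km

Excess crust Δ = 53.7 km − 35.9 km = 17.8 km, split between elevation h and root r with h + r = Δ.
Airy balance ρ_c h = (ρ_m − ρ_c) r gives r = h ρ_c/(ρ_m − ρ_c), so h (1 + ρ_c/(ρ_m − ρ_c)) = Δ, i.e. h = Δ (ρ_m − ρ_c)/ρ_m.
h = 17.8 km × 0.529/3.373 = 2.79 km.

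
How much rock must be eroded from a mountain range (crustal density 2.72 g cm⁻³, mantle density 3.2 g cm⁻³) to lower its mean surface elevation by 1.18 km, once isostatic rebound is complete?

Net drop Δ = e − u = e − e ρ_c/ρ_m = e (ρ_m − ρ_c)/ρ_m.
e = Δ ρ_m/(ρ_m − ρ_c) = 1.18 km × 3.2/0.48 = 7.87 km.

7.87 km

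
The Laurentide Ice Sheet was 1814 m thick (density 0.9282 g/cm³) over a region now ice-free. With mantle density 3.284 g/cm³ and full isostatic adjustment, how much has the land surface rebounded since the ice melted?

Removing the load lets mantle flow back in; uplift u satisfies ρ_ice t = ρ_m u.
u = t ρ_ice/ρ_m = 1814 m × 0.9282/3.284 = 513 m.

513 m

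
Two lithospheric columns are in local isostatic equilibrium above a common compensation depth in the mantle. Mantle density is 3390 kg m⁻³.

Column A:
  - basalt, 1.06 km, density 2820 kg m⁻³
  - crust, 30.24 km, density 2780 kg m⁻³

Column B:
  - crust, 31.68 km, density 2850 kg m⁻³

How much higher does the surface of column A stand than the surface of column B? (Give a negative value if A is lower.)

For any compensation level in the mantle, the mantle terms cancel and isostasy reduces to e = (Σt_A − Σt_B) − (Σ(ρt)_A − Σ(ρt)_B) / ρ_m.
Σt_A = 31.3 km; Σt_B = 31.68 km; Σ(ρt)_A = 87056.4; Σ(ρt)_B = 90288 (in km·kg m⁻³).
e = (31.3 − 31.68) − (87056.4 − 90288) / 3390 = 0.573 km.

0.573 km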